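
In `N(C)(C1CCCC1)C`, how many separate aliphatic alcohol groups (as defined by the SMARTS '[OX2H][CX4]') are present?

[OX2H][CX4] is the SMARTS for an aliphatic alcohol: a hydroxyl oxygen bound to an sp3 (X4) carbon.
No fragment in the molecule satisfies every constraint, giving 0 matches.

0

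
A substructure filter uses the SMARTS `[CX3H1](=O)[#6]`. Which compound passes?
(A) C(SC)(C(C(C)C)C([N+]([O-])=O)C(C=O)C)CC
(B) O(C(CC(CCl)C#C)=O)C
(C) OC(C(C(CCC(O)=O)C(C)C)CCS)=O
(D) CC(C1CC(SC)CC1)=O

A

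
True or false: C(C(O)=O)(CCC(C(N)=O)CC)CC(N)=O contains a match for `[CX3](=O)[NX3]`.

True

The pattern [CX3](=O)[NX3] describes a carbonyl carbon bonded to a trivalent nitrogen — an amide.
The molecule carries a primary amide (-C(=O)NH2), whose atoms satisfy every constraint of the query, so the pattern matches.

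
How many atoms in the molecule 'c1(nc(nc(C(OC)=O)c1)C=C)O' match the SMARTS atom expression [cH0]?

3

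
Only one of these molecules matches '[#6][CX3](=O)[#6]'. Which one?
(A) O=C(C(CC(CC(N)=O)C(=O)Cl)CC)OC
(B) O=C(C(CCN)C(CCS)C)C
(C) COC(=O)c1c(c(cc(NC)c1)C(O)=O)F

B

[#6][CX3](=O)[#6] describes a carbonyl carbon (no H) flanked by two carbons (a ketone).
(A) has a primary amide (-C(=O)NH2) but one neighbour of the carbonyl carbon is N, not C.
(B) contains an acetyl/ketone group (-C(=O)CH3), which satisfies every atom and bond constraint.
(C) has a methyl-ester group (-C(=O)OCH3) but one neighbour of the carbonyl carbon is O, not C.
So the answer is (B).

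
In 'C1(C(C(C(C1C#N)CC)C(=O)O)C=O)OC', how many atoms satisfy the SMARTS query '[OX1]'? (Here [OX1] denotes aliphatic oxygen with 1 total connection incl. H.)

2

Check the 16 heavy atoms by environment: 8× C (X4) → no; 2× C (X3) → no; 2× O (X1) → match; 2× O (X2) → no; 1× C (X2) → no; 1× N (X1) → no.
That gives 2 matching atoms.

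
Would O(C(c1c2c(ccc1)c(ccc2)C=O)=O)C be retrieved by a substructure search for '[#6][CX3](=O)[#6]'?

No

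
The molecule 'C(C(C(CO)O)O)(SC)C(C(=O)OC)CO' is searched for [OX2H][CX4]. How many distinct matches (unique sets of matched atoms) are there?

4

[OX2H][CX4] is the SMARTS for an aliphatic alcohol: a hydroxyl oxygen bound to an sp3 (X4) carbon.
The molecule carries 4 separate instances of a hydroxyl group (-OH) meeting every constraint; each maps to a distinct set of atoms, giving 4 matches.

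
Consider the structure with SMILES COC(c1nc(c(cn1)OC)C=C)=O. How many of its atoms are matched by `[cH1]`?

The query [cH1] means: aromatic carbon bearing exactly one hydrogen.
Check the 14 heavy atoms by environment: 2× n (aromatic, H0) → no; 3× c (aromatic, H0) → no; 1× c (aromatic, H1) → match; 3× O (H0) → no; 2× C (H3) → no; 1× C (H1) → no; 1× C (H2) → no; 1× C (H0) → no.
That gives 1 matching atom.

1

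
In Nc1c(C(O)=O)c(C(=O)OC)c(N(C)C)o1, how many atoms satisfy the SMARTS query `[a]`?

5

The query [a] means: a matches any aromatic atom.
Check the 16 heavy atoms by environment: 1× o (aromatic) → match; 4× c (aromatic) → match; 2× N → no; 5× C → no; 4× O → no.
Summing the matching environments: 1 + 4 = 5 matching atoms.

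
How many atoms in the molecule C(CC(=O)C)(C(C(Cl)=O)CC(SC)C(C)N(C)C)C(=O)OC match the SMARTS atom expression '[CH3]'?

Check the 22 heavy atoms by environment: 2× C (H2) → no; 4× C (H1) → no; 6× C (H3) → match; 3× C (H0) → no; 4× O (H0) → no; 1× S (H0) → no; 1× N (H0) → no; 1× Cl (H0) → no.
That gives 6 matching atoms.

6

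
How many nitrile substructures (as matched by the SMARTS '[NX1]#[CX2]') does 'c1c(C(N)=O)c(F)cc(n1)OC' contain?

0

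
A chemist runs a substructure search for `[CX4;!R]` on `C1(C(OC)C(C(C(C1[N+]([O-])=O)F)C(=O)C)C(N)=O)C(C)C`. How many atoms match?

5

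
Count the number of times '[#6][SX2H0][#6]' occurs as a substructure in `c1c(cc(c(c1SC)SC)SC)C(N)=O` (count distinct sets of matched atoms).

[#6][SX2H0][#6] is the SMARTS for a thioether: an aliphatic sulfur bridging two carbons with no H on the sulfur.
The molecule carries 3 separate instances of a methylthio ether (-SCH3) meeting every constraint; each maps to a distinct set of atoms, giving 3 matches.

3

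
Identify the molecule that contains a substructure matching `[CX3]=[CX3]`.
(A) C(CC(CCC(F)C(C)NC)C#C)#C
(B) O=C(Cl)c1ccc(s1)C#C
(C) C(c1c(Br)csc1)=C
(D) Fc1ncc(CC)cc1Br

[CX3]=[CX3] describes a non-aromatic C=C double bond between two sp2 carbons (an alkene).
(A) has an ethynyl group (-C#CH) but the C-C bond is a triple bond, not a double bond.
(B) has an ethynyl group (-C#CH) but the C-C bond is a triple bond, not a double bond.
(C) contains a vinyl group (-CH=CH2), which satisfies every atom and bond constraint.
(D) has an ethyl group (-CH2CH3) but its C-C bond is a single bond between CX4 carbons, not CX3=CX3.
So the answer is (C).

C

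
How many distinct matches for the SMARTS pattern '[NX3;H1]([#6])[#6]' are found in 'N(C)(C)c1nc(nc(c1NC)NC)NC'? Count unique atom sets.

3

[NX3;H1]([#6])[#6] is the SMARTS for a secondary amine: a trivalent nitrogen with one H, bonded to two carbons.
The molecule carries 3 separate instances of an N-methylamino group (-NHCH3) meeting every constraint; each maps to a distinct set of atoms, giving 3 matches.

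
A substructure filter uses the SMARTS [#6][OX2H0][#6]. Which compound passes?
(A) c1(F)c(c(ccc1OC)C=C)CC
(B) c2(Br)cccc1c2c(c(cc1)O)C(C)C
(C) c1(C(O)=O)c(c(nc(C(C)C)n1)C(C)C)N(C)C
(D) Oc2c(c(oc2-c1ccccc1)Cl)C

A

[#6][OX2H0][#6] describes an aliphatic oxygen bridging two carbons with no H on the oxygen (an ether).
(A) contains a methoxy ether (-OCH3), which satisfies every atom and bond constraint.
(B) has a hydroxyl group (-OH) but the oxygen has H1, not H0 bridging two carbons.
(C) has a carboxylic acid group (-C(=O)OH) but the -OH oxygen has H1; the =O is OX1, not OX2.
(D) has a hydroxyl group (-OH) but the oxygen has H1, not H0 bridging two carbons.
So the answer is (A).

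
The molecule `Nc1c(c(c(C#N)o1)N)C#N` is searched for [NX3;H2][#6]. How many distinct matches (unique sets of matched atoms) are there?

2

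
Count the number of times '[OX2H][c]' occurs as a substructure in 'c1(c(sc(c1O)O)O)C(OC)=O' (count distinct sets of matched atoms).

3

[OX2H][c] is the SMARTS for a phenol: a hydroxyl oxygen attached to an aromatic carbon.
The molecule carries 3 separate instances of a hydroxyl group (-OH) meeting every constraint; each maps to a distinct set of atoms, giving 3 matches.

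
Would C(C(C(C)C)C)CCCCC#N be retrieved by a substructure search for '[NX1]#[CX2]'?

The pattern [NX1]#[CX2] describes a nitrogen triple-bonded to a two-connected carbon — a nitrile.
The molecule carries a nitrile (-C#N), whose atoms satisfy every constraint of the query, so the pattern matches.

Yes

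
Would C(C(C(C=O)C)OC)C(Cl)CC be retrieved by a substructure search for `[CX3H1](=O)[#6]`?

Yes

The pattern [CX3H1](=O)[#6] describes an sp2 carbon with one H, double-bonded to O and single-bonded to carbon — an aldehyde.
The molecule carries an aldehyde (-CHO), whose atoms satisfy every constraint of the query, so the pattern matches.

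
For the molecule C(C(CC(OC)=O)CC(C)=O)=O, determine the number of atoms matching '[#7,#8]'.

The query [#7,#8] means: nitrogen or oxygen (comma = OR).
Check the 12 heavy atoms by environment: 8× C → no; 4× O → match.
That gives 4 matching atoms.

4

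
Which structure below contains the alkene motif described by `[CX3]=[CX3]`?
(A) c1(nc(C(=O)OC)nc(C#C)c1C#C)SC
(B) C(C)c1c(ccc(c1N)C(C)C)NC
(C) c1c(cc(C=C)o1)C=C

C

[CX3]=[CX3] describes a non-aromatic C=C double bond between two sp2 carbons (an alkene).
(A) has an ethynyl group (-C#CH) but the C-C bond is a triple bond, not a double bond.
(B) has an ethyl group (-CH2CH3) but its C-C bond is a single bond between CX4 carbons, not CX3=CX3.
(C) contains a vinyl group (-CH=CH2), which satisfies every atom and bond constraint.
So the answer is (C).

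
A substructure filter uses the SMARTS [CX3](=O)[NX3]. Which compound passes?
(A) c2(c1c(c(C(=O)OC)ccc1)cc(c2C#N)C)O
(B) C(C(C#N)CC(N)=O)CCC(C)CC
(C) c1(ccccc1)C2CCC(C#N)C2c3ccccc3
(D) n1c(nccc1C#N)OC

B

[CX3](=O)[NX3] describes a carbonyl carbon bonded to a trivalent nitrogen (an amide).
(A) has a nitrile (-C#N) but the nitrile N is NX1 (triple-bonded), not NX3.
(B) contains a primary amide (-C(=O)NH2), which satisfies every atom and bond constraint.
(C) has a nitrile (-C#N) but the nitrile N is NX1 (triple-bonded), not NX3.
(D) has a nitrile (-C#N) but the nitrile N is NX1 (triple-bonded), not NX3.
So the answer is (B).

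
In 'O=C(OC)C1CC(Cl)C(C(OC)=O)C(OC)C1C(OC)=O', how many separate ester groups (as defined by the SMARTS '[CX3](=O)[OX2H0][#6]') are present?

3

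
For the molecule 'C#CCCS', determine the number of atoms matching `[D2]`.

3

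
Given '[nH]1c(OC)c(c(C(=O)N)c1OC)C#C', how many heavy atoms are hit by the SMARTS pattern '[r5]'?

The query [r5] means: r5 matches atoms in a five-membered ring.
Check the 14 heavy atoms by environment: 1× n (aromatic, in 5-ring) → match; 4× c (aromatic, in 5-ring) → match; 3× O (acyclic) → no; 5× C (acyclic) → no; 1× N (acyclic) → no.
Summing the matching environments: 1 + 4 = 5 matching atoms.

5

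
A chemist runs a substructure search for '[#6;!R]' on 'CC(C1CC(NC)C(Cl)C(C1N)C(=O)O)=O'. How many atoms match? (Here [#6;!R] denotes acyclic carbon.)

Check the 16 heavy atoms by environment: 6× C (in 6-ring) → no; 4× C (acyclic) → match; 3× O (acyclic) → no; 2× N (acyclic) → no; 1× Cl (acyclic) → no.
That gives 4 matching atoms.

4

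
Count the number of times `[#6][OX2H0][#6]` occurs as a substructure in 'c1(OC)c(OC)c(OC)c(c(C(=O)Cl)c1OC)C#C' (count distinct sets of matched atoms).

4

[#6][OX2H0][#6] is the SMARTS for an ether: an aliphatic oxygen bridging two carbons with no H on the oxygen.
The molecule carries 4 separate instances of a methoxy ether (-OCH3) meeting every constraint; each maps to a distinct set of atoms, giving 4 matches.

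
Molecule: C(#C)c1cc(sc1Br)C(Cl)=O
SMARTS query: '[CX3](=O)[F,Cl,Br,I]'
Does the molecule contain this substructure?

Yes

The pattern [CX3](=O)[F,Cl,Br,I] describes a carbonyl carbon bonded to a halogen — an acyl halide.
The molecule carries an acyl chloride (-C(=O)Cl), whose atoms satisfy every constraint of the query, so the pattern matches.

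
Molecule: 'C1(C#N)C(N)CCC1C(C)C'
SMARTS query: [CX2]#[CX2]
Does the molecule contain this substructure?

No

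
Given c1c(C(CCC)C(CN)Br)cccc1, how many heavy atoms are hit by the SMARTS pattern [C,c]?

12

The query [C,c] means: comma = OR; matches aliphatic or aromatic carbon — same as #6.
Check the 14 heavy atoms by environment: 6× C → match; 1× N → no; 1× Br → no; 6× c (aromatic) → match.
Summing the matching environments: 6 + 6 = 12 matching atoms.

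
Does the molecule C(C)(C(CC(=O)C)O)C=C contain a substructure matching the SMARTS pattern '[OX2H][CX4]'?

The pattern [OX2H][CX4] describes a hydroxyl oxygen bound to an sp3 (X4) carbon — an aliphatic alcohol.
The molecule carries a hydroxyl group (-OH), whose atoms satisfy every constraint of the query, so the pattern matches.

Yes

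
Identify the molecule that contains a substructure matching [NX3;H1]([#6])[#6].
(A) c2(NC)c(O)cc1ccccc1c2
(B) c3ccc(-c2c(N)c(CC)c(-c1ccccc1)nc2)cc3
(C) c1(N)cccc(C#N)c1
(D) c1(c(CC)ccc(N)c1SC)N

A

[NX3;H1]([#6])[#6] describes a trivalent nitrogen with one H, bonded to two carbons (a secondary amine).
(A) contains an N-methylamino group (-NHCH3), which satisfies every atom and bond constraint.
(B) has a primary amino group (-NH2) but the nitrogen has H2 and only one carbon neighbour.
(C) has a primary amino group (-NH2) but the nitrogen has H2 and only one carbon neighbour.
(D) has a primary amino group (-NH2) but the nitrogen has H2 and only one carbon neighbour.
So the answer is (A).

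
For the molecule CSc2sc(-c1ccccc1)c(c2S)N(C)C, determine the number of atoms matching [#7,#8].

The query [#7,#8] means: nitrogen or oxygen (comma = OR).
Check the 17 heavy atoms by environment: 1× s (aromatic) → no; 10× c (aromatic) → no; 2× S → no; 3× C → no; 1× N → match.
That gives 1 matching atom.

1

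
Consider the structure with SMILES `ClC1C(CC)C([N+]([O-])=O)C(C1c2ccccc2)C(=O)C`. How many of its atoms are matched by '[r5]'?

Check the 20 heavy atoms by environment: 5× C (in 5-ring) → match; 1× N (charge +1, acyclic) → no; 1× O (charge -1, acyclic) → no; 2× O (acyclic) → no; 4× C (acyclic) → no; 1× Cl (acyclic) → no; 6× c (aromatic, in 6-ring) → no.
That gives 5 matching atoms.

5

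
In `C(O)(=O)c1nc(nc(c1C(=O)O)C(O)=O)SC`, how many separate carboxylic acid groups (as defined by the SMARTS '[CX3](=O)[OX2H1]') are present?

[CX3](=O)[OX2H1] is the SMARTS for a carboxylic acid: an sp2 carbon double-bonded to O and single-bonded to an -OH oxygen.
The molecule carries 3 separate instances of a carboxylic acid group (-C(=O)OH) meeting every constraint; each maps to a distinct set of atoms, giving 3 matches.

3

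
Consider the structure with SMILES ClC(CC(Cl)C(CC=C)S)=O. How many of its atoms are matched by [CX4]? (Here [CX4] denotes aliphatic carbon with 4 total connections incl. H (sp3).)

The query [CX4] means: C with X4: aliphatic carbon with exactly 4 total connections (bonds + H).
Check the 11 heavy atoms by environment: 4× C (X4) → match; 3× C (X3) → no; 1× O (X1) → no; 2× Cl (X1) → no; 1× S (X2) → no.
That gives 4 matching atoms.

4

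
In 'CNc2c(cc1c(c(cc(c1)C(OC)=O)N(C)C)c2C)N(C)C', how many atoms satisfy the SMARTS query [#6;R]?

The query [#6;R] means: carbon that is part of a ring.
Check the 23 heavy atoms by environment: 10× c (aromatic, in 6-ring) → match; 8× C (acyclic) → no; 3× N (acyclic) → no; 2× O (acyclic) → no.
That gives 10 matching atoms.

10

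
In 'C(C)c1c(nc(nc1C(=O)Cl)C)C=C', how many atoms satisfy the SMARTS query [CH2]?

2

The query [CH2] means: aliphatic carbon with exactly two hydrogens.
Check the 14 heavy atoms by environment: 2× n (aromatic, H0) → no; 4× c (aromatic, H0) → no; 1× C (H1) → no; 2× C (H2) → match; 1× C (H0) → no; 1× O (H0) → no; 1× Cl (H0) → no; 2× C (H3) → no.
That gives 2 matching atoms.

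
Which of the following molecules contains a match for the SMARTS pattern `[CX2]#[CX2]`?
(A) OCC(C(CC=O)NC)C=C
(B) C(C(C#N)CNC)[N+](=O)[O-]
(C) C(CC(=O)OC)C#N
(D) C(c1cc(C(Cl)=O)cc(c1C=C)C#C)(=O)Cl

D

[CX2]#[CX2] describes a carbon-carbon triple bond (an alkyne).
(A) has a vinyl group (-CH=CH2) but the C=C is a double bond; both carbons are CX3, not CX2.
(B) has a nitrile (-C#N) but the triple bond is C#N, not C#C.
(C) has a nitrile (-C#N) but the triple bond is C#N, not C#C.
(D) contains an ethynyl group (-C#CH), which satisfies every atom and bond constraint.
So the answer is (D).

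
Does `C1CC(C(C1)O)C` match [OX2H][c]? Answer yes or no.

No

The pattern [OX2H][c] describes a hydroxyl oxygen attached to an aromatic carbon — a phenol.
The closest candidate here is a hydroxyl group (-OH), but the -OH is on an aliphatic carbon, not an aromatic c. No other fragment satisfies the full query, so there is no match.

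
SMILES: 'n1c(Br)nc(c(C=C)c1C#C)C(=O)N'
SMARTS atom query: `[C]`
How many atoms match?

5

The query [C] means: uppercase C matches aliphatic (non-aromatic) carbon only.
Check the 14 heavy atoms by environment: 2× n (aromatic) → no; 4× c (aromatic) → no; 5× C → match; 1× O → no; 1× N → no; 1× Br → no.
That gives 5 matching atoms.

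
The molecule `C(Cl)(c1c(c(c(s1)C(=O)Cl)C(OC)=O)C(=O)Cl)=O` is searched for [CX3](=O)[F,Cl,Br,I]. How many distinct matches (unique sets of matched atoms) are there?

[CX3](=O)[F,Cl,Br,I] is the SMARTS for an acyl halide: a carbonyl carbon bonded to a halogen.
The molecule carries 3 separate instances of an acyl chloride (-C(=O)Cl) meeting every constraint; each maps to a distinct set of atoms, giving 3 matches.

3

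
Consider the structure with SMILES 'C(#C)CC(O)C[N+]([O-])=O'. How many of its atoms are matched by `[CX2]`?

2

The query [CX2] means: C with X2: aliphatic carbon with exactly 2 total connections.
Check the 9 heavy atoms by environment: 3× C (X4) → no; 2× C (X2) → match; 1× O (X2) → no; 1× N (charge +1, X3) → no; 1× O (charge -1, X1) → no; 1× O (X1) → no.
That gives 2 matching atoms.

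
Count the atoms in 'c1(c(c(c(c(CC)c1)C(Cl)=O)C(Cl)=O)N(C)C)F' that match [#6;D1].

3

The query [#6;D1] means: carbon bonded to exactly one heavy atom.
Check the 18 heavy atoms by environment: 1× c (aromatic, D2) → no; 5× c (aromatic, D3) → no; 2× C (D3) → no; 2× O (D1) → no; 2× Cl (D1) → no; 1× N (D3) → no; 3× C (D1) → match; 1× F (D1) → no; 1× C (D2) → no.
That gives 3 matching atoms.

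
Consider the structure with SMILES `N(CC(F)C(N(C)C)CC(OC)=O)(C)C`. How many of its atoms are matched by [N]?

Check the 15 heavy atoms by environment: 10× C → no; 1× F → no; 2× N → match; 2× O → no.
That gives 2 matching atoms.

2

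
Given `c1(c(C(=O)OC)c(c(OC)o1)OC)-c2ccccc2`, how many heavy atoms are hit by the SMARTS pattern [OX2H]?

0

The query [OX2H] means: aliphatic oxygen with two connections, one of which is H — an -OH oxygen.
Check the 19 heavy atoms by environment: 1× o (aromatic, H0, X2) → no; 5× c (aromatic, H0, X3) → no; 1× C (H0, X3) → no; 1× O (H0, X1) → no; 3× O (H0, X2) → no; 3× C (H3, X4) → no; 5× c (aromatic, H1, X3) → no.
No environment satisfies the query, so 0 matching atoms.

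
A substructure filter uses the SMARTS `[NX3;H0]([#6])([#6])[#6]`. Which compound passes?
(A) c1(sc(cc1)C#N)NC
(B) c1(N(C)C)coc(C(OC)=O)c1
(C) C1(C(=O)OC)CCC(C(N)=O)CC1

[NX3;H0]([#6])([#6])[#6] describes a trivalent nitrogen with no H, bonded to three carbons (a tertiary amine).
(A) has an N-methylamino group (-NHCH3) but the nitrogen still has one H (H1), not H0.
(B) contains a dimethylamino group (-N(CH3)2), which satisfies every atom and bond constraint.
(C) has a primary amide (-C(=O)NH2) but the amide nitrogen has H2 and only one carbon neighbour.
So the answer is (B).

B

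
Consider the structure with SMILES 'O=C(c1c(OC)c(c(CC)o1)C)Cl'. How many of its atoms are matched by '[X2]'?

2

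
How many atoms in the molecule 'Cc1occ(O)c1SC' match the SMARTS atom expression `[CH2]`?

The query [CH2] means: aliphatic carbon with exactly two hydrogens.
Check the 9 heavy atoms by environment: 1× o (aromatic, H0) → no; 3× c (aromatic, H0) → no; 1× c (aromatic, H1) → no; 1× S (H0) → no; 2× C (H3) → no; 1× O (H1) → no.
No environment satisfies the query, so 0 matching atoms.

0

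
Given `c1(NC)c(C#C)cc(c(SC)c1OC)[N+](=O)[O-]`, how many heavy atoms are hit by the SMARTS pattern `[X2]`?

4

Check the 17 heavy atoms by environment: 6× c (aromatic, X3) → no; 1× S (X2) → match; 3× C (X4) → no; 1× N (charge +1, X3) → no; 1× O (charge -1, X1) → no; 1× O (X1) → no; 1× O (X2) → match; 2× C (X2) → match; 1× N (X3) → no.
Summing the matching environments: 1 + 1 + 2 = 4 matching atoms.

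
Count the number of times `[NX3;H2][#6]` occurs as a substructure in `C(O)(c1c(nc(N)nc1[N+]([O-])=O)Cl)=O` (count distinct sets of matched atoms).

1

[NX3;H2][#6] is the SMARTS for a primary amine: a trivalent nitrogen with two H attached to carbon.
Exactly one fragment in the molecule meets all constraints, giving 1 match.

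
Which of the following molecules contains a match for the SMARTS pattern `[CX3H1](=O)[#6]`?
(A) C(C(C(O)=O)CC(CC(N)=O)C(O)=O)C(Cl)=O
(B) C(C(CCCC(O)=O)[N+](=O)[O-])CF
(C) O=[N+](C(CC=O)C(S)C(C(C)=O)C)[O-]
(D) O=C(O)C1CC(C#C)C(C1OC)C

C

[CX3H1](=O)[#6] describes an sp2 carbon with one H, double-bonded to O and single-bonded to carbon (an aldehyde).
(A) has a carboxylic acid group (-C(=O)OH) but the carbonyl carbon has H0 and is bonded to O, not H1.
(B) has a carboxylic acid group (-C(=O)OH) but the carbonyl carbon has H0 and is bonded to O, not H1.
(C) contains an aldehyde (-CHO), which satisfies every atom and bond constraint.
(D) has a carboxylic acid group (-C(=O)OH) but the carbonyl carbon has H0 and is bonded to O, not H1.
So the answer is (C).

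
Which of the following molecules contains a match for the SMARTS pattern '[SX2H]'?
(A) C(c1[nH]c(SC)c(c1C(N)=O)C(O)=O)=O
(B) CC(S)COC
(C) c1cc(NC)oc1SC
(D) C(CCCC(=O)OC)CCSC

[SX2H] describes an aliphatic sulfur with two connections, one being H (a thiol).
(A) has a methylthio ether (-SCH3) but the sulfur has H0 (bonded to two carbons), not H1.
(B) contains a thiol (-SH), which satisfies every atom and bond constraint.
(C) has a methylthio ether (-SCH3) but the sulfur has H0 (bonded to two carbons), not H1.
(D) has a methylthio ether (-SCH3) but the sulfur has H0 (bonded to two carbons), not H1.
So the answer is (B).

B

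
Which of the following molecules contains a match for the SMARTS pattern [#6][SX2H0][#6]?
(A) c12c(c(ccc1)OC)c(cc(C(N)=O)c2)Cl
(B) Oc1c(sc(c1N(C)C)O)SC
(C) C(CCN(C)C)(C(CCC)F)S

B

[#6][SX2H0][#6] describes an aliphatic sulfur bridging two carbons with no H on the sulfur (a thioether).
(A) has a methoxy ether (-OCH3) but the bridging atom is O, not S.
(B) contains a methylthio ether (-SCH3), which satisfies every atom and bond constraint.
(C) has a thiol (-SH) but the sulfur has H1, not H0 bridging two carbons.
So the answer is (B).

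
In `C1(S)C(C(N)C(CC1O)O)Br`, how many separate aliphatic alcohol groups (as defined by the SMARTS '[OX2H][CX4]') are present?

[OX2H][CX4] is the SMARTS for an aliphatic alcohol: a hydroxyl oxygen bound to an sp3 (X4) carbon.
The molecule carries 2 separate instances of a hydroxyl group (-OH) meeting every constraint; each maps to a distinct set of atoms, giving 2 matches.

2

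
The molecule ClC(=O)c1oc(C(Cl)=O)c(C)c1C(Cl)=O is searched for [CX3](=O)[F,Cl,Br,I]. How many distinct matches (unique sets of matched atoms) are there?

[CX3](=O)[F,Cl,Br,I] is the SMARTS for an acyl halide: a carbonyl carbon bonded to a halogen.
The molecule carries 3 separate instances of an acyl chloride (-C(=O)Cl) meeting every constraint; each maps to a distinct set of atoms, giving 3 matches.

3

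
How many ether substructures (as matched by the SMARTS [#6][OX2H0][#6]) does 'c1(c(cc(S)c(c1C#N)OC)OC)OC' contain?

3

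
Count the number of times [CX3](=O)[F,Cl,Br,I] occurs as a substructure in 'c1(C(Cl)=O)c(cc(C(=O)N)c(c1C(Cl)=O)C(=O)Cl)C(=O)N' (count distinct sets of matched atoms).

3

[CX3](=O)[F,Cl,Br,I] is the SMARTS for an acyl halide: a carbonyl carbon bonded to a halogen.
The molecule carries 3 separate instances of an acyl chloride (-C(=O)Cl) meeting every constraint; each maps to a distinct set of atoms, giving 3 matches.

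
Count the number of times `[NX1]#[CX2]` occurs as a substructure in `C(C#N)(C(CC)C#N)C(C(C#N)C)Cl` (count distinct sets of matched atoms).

[NX1]#[CX2] is the SMARTS for a nitrile: a nitrogen triple-bonded to a two-connected carbon.
The molecule carries 3 separate instances of a nitrile (-C#N) meeting every constraint; each maps to a distinct set of atoms, giving 3 matches.

3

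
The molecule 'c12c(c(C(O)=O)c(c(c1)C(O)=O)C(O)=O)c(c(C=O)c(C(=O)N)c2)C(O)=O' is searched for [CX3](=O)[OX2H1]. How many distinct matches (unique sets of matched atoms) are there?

4

[CX3](=O)[OX2H1] is the SMARTS for a carboxylic acid: an sp2 carbon double-bonded to O and single-bonded to an -OH oxygen.
The molecule carries 4 separate instances of a carboxylic acid group (-C(=O)OH) meeting every constraint; each maps to a distinct set of atoms, giving 4 matches.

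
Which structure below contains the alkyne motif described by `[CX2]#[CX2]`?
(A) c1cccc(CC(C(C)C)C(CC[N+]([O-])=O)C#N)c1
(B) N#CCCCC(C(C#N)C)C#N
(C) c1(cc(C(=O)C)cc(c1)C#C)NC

C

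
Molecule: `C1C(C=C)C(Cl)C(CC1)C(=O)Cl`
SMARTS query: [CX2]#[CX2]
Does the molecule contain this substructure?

No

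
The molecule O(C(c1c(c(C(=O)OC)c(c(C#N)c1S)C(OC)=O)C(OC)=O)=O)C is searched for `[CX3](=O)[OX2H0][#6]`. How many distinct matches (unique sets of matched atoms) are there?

4

[CX3](=O)[OX2H0][#6] is the SMARTS for an ester: a carbonyl carbon bonded to an oxygen that is itself bonded to carbon (no H on that O).
The molecule carries 4 separate instances of a methyl-ester group (-C(=O)OCH3) meeting every constraint; each maps to a distinct set of atoms, giving 4 matches.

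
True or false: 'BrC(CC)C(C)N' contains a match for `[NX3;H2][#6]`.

The pattern [NX3;H2][#6] describes a trivalent nitrogen with two H attached to carbon — a primary amine.
The molecule carries a primary amino group (-NH2), whose atoms satisfy every constraint of the query, so the pattern matches.

True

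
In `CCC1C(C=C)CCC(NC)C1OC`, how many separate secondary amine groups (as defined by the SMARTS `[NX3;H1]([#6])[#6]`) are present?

1

[NX3;H1]([#6])[#6] is the SMARTS for a secondary amine: a trivalent nitrogen with one H, bonded to two carbons.
Exactly one fragment in the molecule meets all constraints, giving 1 match.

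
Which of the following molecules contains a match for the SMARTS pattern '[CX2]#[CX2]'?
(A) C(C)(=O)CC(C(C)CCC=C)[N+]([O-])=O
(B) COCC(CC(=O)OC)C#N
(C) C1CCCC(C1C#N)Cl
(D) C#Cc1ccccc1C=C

D

[CX2]#[CX2] describes a carbon-carbon triple bond (an alkyne).
(A) has a vinyl group (-CH=CH2) but the C=C is a double bond; both carbons are CX3, not CX2.
(B) has a nitrile (-C#N) but the triple bond is C#N, not C#C.
(C) has a nitrile (-C#N) but the triple bond is C#N, not C#C.
(D) contains an ethynyl group (-C#CH), which satisfies every atom and bond constraint.
So the answer is (D).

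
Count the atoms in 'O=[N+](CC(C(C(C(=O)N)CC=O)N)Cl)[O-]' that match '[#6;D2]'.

The query [#6;D2] means: any carbon bonded to exactly two heavy atoms.
Check the 15 heavy atoms by environment: 3× C (D2) → match; 4× C (D3) → no; 3× O (D1) → no; 1× Cl (D1) → no; 2× N (D1) → no; 1× N (charge +1, D3) → no; 1× O (charge -1, D1) → no.
That gives 3 matching atoms.

3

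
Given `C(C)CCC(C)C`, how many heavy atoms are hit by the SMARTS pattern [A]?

Check the 7 heavy atoms by environment: 7× C → match.
That gives 7 matching atoms.

7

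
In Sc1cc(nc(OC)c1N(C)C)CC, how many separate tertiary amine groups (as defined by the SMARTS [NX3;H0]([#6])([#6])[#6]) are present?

[NX3;H0]([#6])([#6])[#6] is the SMARTS for a tertiary amine: a trivalent nitrogen with no H, bonded to three carbons.
Exactly one fragment in the molecule meets all constraints, giving 1 match.

1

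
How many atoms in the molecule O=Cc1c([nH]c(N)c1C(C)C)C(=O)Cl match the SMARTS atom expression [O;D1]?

2

The query [O;D1] means: aliphatic oxygen bonded to exactly one heavy atom.
Check the 14 heavy atoms by environment: 1× n (aromatic, D2) → no; 4× c (aromatic, D3) → no; 2× C (D3) → no; 2× O (D1) → match; 1× Cl (D1) → no; 1× N (D1) → no; 2× C (D1) → no; 1× C (D2) → no.
That gives 2 matching atoms.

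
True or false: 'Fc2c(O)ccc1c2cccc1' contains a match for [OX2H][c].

True

The pattern [OX2H][c] describes a hydroxyl oxygen attached to an aromatic carbon — a phenol.
The molecule carries a hydroxyl group (-OH), whose atoms satisfy every constraint of the query, so the pattern matches.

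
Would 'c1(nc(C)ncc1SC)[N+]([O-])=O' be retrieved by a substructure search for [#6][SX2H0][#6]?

Yes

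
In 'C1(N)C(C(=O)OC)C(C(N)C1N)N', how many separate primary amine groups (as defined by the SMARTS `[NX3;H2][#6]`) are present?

[NX3;H2][#6] is the SMARTS for a primary amine: a trivalent nitrogen with two H attached to carbon.
The molecule carries 4 separate instances of a primary amino group (-NH2) meeting every constraint; each maps to a distinct set of atoms, giving 4 matches.

4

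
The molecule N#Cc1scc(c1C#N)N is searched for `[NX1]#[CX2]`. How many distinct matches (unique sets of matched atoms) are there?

[NX1]#[CX2] is the SMARTS for a nitrile: a nitrogen triple-bonded to a two-connected carbon.
The molecule carries 2 separate instances of a nitrile (-C#N) meeting every constraint; each maps to a distinct set of atoms, giving 2 matches.

2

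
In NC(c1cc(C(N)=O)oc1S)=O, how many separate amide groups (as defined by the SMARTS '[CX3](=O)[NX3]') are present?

[CX3](=O)[NX3] is the SMARTS for an amide: a carbonyl carbon bonded to a trivalent nitrogen.
The molecule carries 2 separate instances of a primary amide (-C(=O)NH2) meeting every constraint; each maps to a distinct set of atoms, giving 2 matches.

2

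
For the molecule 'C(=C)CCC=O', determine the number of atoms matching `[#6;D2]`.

4

The query [#6;D2] means: any carbon bonded to exactly two heavy atoms.
Check the 6 heavy atoms by environment: 4× C (D2) → match; 1× C (D1) → no; 1× O (D1) → no.
That gives 4 matching atoms.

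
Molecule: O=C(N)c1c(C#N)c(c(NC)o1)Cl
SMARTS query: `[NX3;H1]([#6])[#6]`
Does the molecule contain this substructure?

The pattern [NX3;H1]([#6])[#6] describes a trivalent nitrogen with one H, bonded to two carbons — a secondary amine.
The molecule carries an N-methylamino group (-NHCH3), whose atoms satisfy every constraint of the query, so the pattern matches.

Yes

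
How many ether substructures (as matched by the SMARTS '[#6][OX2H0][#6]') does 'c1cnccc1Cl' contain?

[#6][OX2H0][#6] is the SMARTS for an ether: an aliphatic oxygen bridging two carbons with no H on the oxygen.
No fragment in the molecule satisfies every constraint, giving 0 matches.

0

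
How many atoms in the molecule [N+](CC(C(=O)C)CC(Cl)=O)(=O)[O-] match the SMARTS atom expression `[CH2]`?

2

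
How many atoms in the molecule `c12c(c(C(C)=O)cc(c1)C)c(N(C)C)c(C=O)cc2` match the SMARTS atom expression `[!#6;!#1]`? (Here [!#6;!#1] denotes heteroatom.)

3

The query [!#6;!#1] means: not carbon and not hydrogen — any heteroatom.
Check the 19 heavy atoms by environment: 10× c (aromatic) → no; 6× C → no; 2× O → match; 1× N → match.
Summing the matching environments: 2 + 1 = 3 matching atoms.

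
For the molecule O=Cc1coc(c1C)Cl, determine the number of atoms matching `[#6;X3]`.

5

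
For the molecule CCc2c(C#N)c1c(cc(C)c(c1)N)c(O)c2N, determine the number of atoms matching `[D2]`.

4

Check the 18 heavy atoms by environment: 8× c (aromatic, D3) → no; 2× c (aromatic, D2) → match; 3× N (D1) → no; 2× C (D1) → no; 2× C (D2) → match; 1× O (D1) → no.
Summing the matching environments: 2 + 2 = 4 matching atoms.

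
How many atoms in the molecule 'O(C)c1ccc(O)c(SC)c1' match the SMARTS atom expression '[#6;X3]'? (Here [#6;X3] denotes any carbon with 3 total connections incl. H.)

6

Check the 11 heavy atoms by environment: 6× c (aromatic, X3) → match; 1× S (X2) → no; 2× C (X4) → no; 2× O (X2) → no.
That gives 6 matching atoms.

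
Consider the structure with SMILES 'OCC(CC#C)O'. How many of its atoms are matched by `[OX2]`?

2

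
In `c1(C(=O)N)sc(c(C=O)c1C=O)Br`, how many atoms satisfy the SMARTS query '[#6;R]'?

4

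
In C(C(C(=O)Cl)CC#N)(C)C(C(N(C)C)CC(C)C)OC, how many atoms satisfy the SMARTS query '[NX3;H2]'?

0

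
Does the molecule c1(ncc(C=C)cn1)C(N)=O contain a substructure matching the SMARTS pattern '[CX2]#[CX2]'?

No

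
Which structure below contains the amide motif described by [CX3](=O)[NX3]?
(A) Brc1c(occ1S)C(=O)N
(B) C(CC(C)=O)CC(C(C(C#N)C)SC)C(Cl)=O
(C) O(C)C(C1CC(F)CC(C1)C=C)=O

A

[CX3](=O)[NX3] describes a carbonyl carbon bonded to a trivalent nitrogen (an amide).
(A) contains a primary amide (-C(=O)NH2), which satisfies every atom and bond constraint.
(B) has a nitrile (-C#N) but the nitrile N is NX1 (triple-bonded), not NX3.
(C) has a methyl-ester group (-C(=O)OCH3) but the carbonyl is bonded to O, not to an NX3 nitrogen.
So the answer is (A).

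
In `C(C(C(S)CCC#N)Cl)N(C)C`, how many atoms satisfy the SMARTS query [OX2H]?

0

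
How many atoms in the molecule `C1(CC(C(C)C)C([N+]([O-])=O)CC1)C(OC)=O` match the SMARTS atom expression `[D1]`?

6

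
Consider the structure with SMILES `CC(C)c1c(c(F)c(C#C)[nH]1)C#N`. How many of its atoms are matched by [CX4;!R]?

The query [CX4;!R] means: aliphatic carbon with four total connections, not in a ring.
Check the 13 heavy atoms by environment: 1× n (aromatic, X3, in 5-ring) → no; 4× c (aromatic, X3, in 5-ring) → no; 3× C (X4, acyclic) → match; 3× C (X2, acyclic) → no; 1× N (X1, acyclic) → no; 1× F (X1, acyclic) → no.
That gives 3 matching atoms.

3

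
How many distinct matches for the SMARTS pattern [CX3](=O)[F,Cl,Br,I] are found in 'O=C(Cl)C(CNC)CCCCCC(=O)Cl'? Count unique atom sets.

2

[CX3](=O)[F,Cl,Br,I] is the SMARTS for an acyl halide: a carbonyl carbon bonded to a halogen.
The molecule carries 2 separate instances of an acyl chloride (-C(=O)Cl) meeting every constraint; each maps to a distinct set of atoms, giving 2 matches.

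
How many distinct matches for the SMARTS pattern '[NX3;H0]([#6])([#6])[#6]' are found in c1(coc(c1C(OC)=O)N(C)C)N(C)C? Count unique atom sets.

2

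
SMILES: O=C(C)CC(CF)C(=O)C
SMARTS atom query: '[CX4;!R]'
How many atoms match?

5

The query [CX4;!R] means: aliphatic carbon with four total connections, not in a ring.
Check the 10 heavy atoms by environment: 5× C (X4, acyclic) → match; 2× C (X3, acyclic) → no; 2× O (X1, acyclic) → no; 1× F (X1, acyclic) → no.
That gives 5 matching atoms.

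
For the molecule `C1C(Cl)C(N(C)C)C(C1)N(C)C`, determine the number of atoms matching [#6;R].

5

The query [#6;R] means: carbon that is part of a ring.
Check the 12 heavy atoms by environment: 5× C (in 5-ring) → match; 1× Cl (acyclic) → no; 2× N (acyclic) → no; 4× C (acyclic) → no.
That gives 5 matching atoms.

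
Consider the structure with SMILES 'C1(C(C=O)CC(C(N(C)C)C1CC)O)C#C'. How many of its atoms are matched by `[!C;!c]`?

3

The query [!C;!c] means: neither aliphatic nor aromatic carbon — same as [!#6].
Check the 16 heavy atoms by environment: 13× C → no; 1× N → match; 2× O → match.
Summing the matching environments: 1 + 2 = 3 matching atoms.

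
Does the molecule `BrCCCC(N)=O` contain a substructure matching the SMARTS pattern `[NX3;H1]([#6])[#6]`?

The pattern [NX3;H1]([#6])[#6] describes a trivalent nitrogen with one H, bonded to two carbons — a secondary amine.
The closest candidate here is a primary amide (-C(=O)NH2), but the -C(=O)NH2 nitrogen has H2, not H1. No other fragment satisfies the full query, so there is no match.

No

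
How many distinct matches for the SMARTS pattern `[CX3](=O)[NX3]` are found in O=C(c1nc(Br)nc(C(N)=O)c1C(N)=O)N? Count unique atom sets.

3

[CX3](=O)[NX3] is the SMARTS for an amide: a carbonyl carbon bonded to a trivalent nitrogen.
The molecule carries 3 separate instances of a primary amide (-C(=O)NH2) meeting every constraint; each maps to a distinct set of atoms, giving 3 matches.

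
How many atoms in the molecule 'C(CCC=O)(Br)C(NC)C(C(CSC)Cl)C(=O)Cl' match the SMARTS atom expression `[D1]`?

7

Check the 18 heavy atoms by environment: 4× C (D2) → no; 5× C (D3) → no; 2× O (D1) → match; 1× S (D2) → no; 2× C (D1) → match; 2× Cl (D1) → match; 1× N (D2) → no; 1× Br (D1) → match.
Summing the matching environments: 2 + 2 + 2 + 1 = 7 matching atoms.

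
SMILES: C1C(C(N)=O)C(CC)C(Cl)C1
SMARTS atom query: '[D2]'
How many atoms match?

3

The query [D2] means: atom with exactly two heavy-atom neighbours.
Check the 11 heavy atoms by environment: 4× C (D3) → no; 3× C (D2) → match; 1× Cl (D1) → no; 1× C (D1) → no; 1× O (D1) → no; 1× N (D1) → no.
That gives 3 matching atoms.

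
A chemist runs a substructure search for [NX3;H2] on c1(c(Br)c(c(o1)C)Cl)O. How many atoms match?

0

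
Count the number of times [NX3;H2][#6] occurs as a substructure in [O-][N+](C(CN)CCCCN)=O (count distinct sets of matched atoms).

2

[NX3;H2][#6] is the SMARTS for a primary amine: a trivalent nitrogen with two H attached to carbon.
The molecule carries 2 separate instances of a primary amino group (-NH2) meeting every constraint; each maps to a distinct set of atoms, giving 2 matches.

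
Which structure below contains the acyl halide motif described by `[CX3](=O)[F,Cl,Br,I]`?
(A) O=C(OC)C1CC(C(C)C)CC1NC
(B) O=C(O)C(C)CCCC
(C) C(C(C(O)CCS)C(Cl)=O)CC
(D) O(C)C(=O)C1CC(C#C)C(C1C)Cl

C

[CX3](=O)[F,Cl,Br,I] describes a carbonyl carbon bonded to a halogen (an acyl halide).
(A) has a methyl-ester group (-C(=O)OCH3) but the carbonyl is bonded to -O-C, not to a halogen.
(B) has a carboxylic acid group (-C(=O)OH) but the carbonyl is bonded to -OH, not to a halogen.
(C) contains an acyl chloride (-C(=O)Cl), which satisfies every atom and bond constraint.
(D) has a chloro substituent but the Cl is not on a carbonyl carbon.
So the answer is (C).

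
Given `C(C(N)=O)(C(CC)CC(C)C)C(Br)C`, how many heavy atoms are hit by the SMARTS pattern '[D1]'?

7

Check the 14 heavy atoms by environment: 2× C (D2) → no; 5× C (D3) → no; 4× C (D1) → match; 1× Br (D1) → match; 1× O (D1) → match; 1× N (D1) → match.
Summing the matching environments: 4 + 1 + 1 + 1 = 7 matching atoms.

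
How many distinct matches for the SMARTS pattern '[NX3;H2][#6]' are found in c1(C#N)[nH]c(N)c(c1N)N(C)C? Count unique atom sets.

[NX3;H2][#6] is the SMARTS for a primary amine: a trivalent nitrogen with two H attached to carbon.
The molecule carries 2 separate instances of a primary amino group (-NH2) meeting every constraint; each maps to a distinct set of atoms, giving 2 matches.

2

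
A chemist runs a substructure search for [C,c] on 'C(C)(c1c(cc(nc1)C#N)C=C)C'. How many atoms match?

11

The query [C,c] means: comma = OR; matches aliphatic or aromatic carbon — same as #6.
Check the 13 heavy atoms by environment: 1× n (aromatic) → no; 5× c (aromatic) → match; 6× C → match; 1× N → no.
Summing the matching environments: 5 + 6 = 11 matching atoms.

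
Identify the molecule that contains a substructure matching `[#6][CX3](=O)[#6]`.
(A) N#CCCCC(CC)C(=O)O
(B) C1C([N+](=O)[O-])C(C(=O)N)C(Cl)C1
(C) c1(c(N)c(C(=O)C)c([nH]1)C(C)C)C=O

C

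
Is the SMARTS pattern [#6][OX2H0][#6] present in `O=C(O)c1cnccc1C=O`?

The pattern [#6][OX2H0][#6] describes an aliphatic oxygen bridging two carbons with no H on the oxygen — an ether.
The closest candidate here is a carboxylic acid group (-C(=O)OH), but the -OH oxygen has H1; the =O is OX1, not OX2. No other fragment satisfies the full query, so there is no match.

No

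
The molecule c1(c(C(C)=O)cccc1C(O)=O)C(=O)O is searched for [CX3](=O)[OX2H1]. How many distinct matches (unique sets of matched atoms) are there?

2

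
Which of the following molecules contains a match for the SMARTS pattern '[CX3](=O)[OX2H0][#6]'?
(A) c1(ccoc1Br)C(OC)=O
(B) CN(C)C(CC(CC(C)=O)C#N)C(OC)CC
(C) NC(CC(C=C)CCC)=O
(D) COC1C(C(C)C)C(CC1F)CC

A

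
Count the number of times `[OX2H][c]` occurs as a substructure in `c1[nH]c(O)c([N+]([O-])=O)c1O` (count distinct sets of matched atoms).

[OX2H][c] is the SMARTS for a phenol: a hydroxyl oxygen attached to an aromatic carbon.
The molecule carries 2 separate instances of a hydroxyl group (-OH) meeting every constraint; each maps to a distinct set of atoms, giving 2 matches.

2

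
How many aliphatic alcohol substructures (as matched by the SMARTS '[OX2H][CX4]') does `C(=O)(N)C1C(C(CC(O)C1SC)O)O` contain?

3

[OX2H][CX4] is the SMARTS for an aliphatic alcohol: a hydroxyl oxygen bound to an sp3 (X4) carbon.
The molecule carries 3 separate instances of a hydroxyl group (-OH) meeting every constraint; each maps to a distinct set of atoms, giving 3 matches.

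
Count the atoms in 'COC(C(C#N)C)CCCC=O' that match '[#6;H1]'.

Check the 12 heavy atoms by environment: 2× C (H3) → no; 3× C (H1) → match; 3× C (H2) → no; 2× O (H0) → no; 1× C (H0) → no; 1× N (H0) → no.
That gives 3 matching atoms.

3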